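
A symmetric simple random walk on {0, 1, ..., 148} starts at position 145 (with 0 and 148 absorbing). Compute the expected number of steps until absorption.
E[τ | X_0 = 145] = 435

Let v_k = E[τ | X_0 = k]. Boundary: v_0 = v_148 = 0. Recurrence: v_k = 1 + (v_{k-1} + v_{k+1})/2 for 1 ≤ k ≤ 147. The particular solution to v_k − (v_{k-1} + v_{k+1})/2 = 1 is v_k = −k^2. Adding homogeneous solution A + B k and matching boundaries gives v_k = k (148 − k). Substituting k = 145: v_145 = 145 · 3 = 435.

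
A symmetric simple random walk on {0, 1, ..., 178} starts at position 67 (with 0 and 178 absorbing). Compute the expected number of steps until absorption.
E[τ | X_0 = 67] = 7437

Let v_k = E[τ | X_0 = k]. Boundary: v_0 = v_178 = 0. Recurrence: v_k = 1 + (v_{k-1} + v_{k+1})/2 for 1 ≤ k ≤ 177. The particular solution to v_k − (v_{k-1} + v_{k+1})/2 = 1 is v_k = −k^2. Adding homogeneous solution A + B k and matching boundaries gives v_k = k (178 − k). Substituting k = 67: v_67 = 67 · 111 = 7437.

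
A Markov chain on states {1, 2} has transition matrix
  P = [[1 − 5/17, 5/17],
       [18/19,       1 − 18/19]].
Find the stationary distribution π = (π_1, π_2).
π_1 = 306/401, π_2 = 95/401

Solve πP = π with π_1 + π_2 = 1. From πP = π: π_1 · (1 − 5/17) + π_2 · 18/19 = π_1 ⇒ π_2 · 18/19 = π_1 · 5/17 ⇒ π_2/π_1 = (5/17)/(18/19) = 95/306. Together with π_1 + π_2 = 1:
  π_1 = (18/19)/(5/17 + 18/19) = (18/19)/(401/323) = 306/401,
  π_2 = (5/17)/(5/17 + 18/19) = (5/17)/(401/323) = 95/401.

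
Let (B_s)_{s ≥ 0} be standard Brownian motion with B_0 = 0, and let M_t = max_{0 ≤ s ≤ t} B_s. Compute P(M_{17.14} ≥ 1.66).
P(M_{17.14} ≥ 1.66) = 2·P(B_{17.14} ≥ 1.66) = 2(1 − Φ(1.66/√17.14)) ≈ 0.6884

By the reflection principle for Brownian motion, P(M_t ≥ a) = 2 · P(B_t ≥ a) for a ≥ 0. Since B_t ~ N(0, t), P(B_t ≥ 1.66) = 1 − Φ(1.66/√t) = 1 − Φ(1.66/√17.14) = 1 − Φ(0.4010). So
  P(M_{17.14} ≥ 1.66) = 2(1 − Φ(0.4010)) ≈ 0.6884.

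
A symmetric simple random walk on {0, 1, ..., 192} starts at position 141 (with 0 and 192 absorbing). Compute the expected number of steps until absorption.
E[τ | X_0 = 141] = 7191

Let v_k = E[τ | X_0 = k]. Boundary: v_0 = v_192 = 0. Recurrence: v_k = 1 + (v_{k-1} + v_{k+1})/2 for 1 ≤ k ≤ 191. The particular solution to v_k − (v_{k-1} + v_{k+1})/2 = 1 is v_k = −k^2. Adding homogeneous solution A + B k and matching boundaries gives v_k = k (192 − k). Substituting k = 141: v_141 = 141 · 51 = 7191.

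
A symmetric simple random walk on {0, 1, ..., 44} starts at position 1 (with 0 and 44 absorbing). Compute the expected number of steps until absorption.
E[τ | X_0 = 1] = 43

Let v_k = E[τ | X_0 = k]. Boundary: v_0 = v_44 = 0. Recurrence: v_k = 1 + (v_{k-1} + v_{k+1})/2 for 1 ≤ k ≤ 43. The particular solution to v_k − (v_{k-1} + v_{k+1})/2 = 1 is v_k = −k^2. Adding homogeneous solution A + B k and matching boundaries gives v_k = k (44 − k). Substituting k = 1: v_1 = 1 · 43 = 43.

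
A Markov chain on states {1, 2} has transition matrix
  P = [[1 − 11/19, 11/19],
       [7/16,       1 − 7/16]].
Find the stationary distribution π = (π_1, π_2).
π_1 = 133/309, π_2 = 176/309

Solve πP = π with π_1 + π_2 = 1. From πP = π: π_1 · (1 − 11/19) + π_2 · 7/16 = π_1 ⇒ π_2 · 7/16 = π_1 · 11/19 ⇒ π_2/π_1 = (11/19)/(7/16) = 176/133. Together with π_1 + π_2 = 1:
  π_1 = (7/16)/(11/19 + 7/16) = (7/16)/(309/304) = 133/309,
  π_2 = (11/19)/(11/19 + 7/16) = (11/19)/(309/304) = 176/309.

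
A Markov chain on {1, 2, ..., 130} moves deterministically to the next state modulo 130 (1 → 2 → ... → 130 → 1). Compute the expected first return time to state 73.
E[T_73 | X_0 = 73] = 130

The chain cycles deterministically, so starting at state 73 it returns in exactly 130 steps. Equivalently, the stationary distribution is uniform π_j = 1/130 for every state j, so by Kac's formula E[T_73] = 1/π_73 = 130.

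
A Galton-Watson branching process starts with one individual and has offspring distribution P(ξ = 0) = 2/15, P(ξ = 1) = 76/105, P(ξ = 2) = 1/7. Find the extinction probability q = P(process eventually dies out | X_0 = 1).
q = 14/15

The pgf is f(s) = 2/15 + 76/105·s + 1/7·s². The extinction probability q is the smallest fixed point of f in [0, 1]. Setting s = f(s):
  1/7·s² + (76/105 − 1)·s + 2/15 = 0
  1/7·s² − (2/15 + 1/7)·s + 2/15 = 0
which factors as (s − 1)·(1/7·s − 2/15) = 0, giving roots s = 1 and s = (2/15)/(1/7) = 14/15.
Mean offspring μ = 76/105 + 2·1/7 = 106/105 > 1 (supercritical), so q < 1. The extinction probability is the smaller root: q = (2/15)/(1/7) = 14/15.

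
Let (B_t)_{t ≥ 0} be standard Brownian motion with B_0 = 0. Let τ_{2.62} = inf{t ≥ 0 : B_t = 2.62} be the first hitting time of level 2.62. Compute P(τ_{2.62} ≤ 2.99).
P(τ_{2.62} ≤ 2.99) = 2(1 − Φ(2.62/√2.99)) = 2(1 − Φ(1.5152)) ≈ 0.1297

By the reflection principle for standard BM, P(τ_b ≤ t) = 2 · P(B_t ≥ b). Since B_t ~ N(0, t), P(B_t ≥ 2.62) = 1 − Φ(2.62/√t) = 1 − Φ(2.62/√2.99) = 1 − Φ(1.5152) ≈ 0.06486. Doubling: P(τ_{2.62} ≤ 2.99) ≈ 2 · 0.06486 = 0.12972 ≈ 0.1297.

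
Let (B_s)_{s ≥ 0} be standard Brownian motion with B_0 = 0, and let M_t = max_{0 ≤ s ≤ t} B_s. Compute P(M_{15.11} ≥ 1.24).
P(M_{15.11} ≥ 1.24) = 2·P(B_{15.11} ≥ 1.24) = 2(1 − Φ(1.24/√15.11)) ≈ 0.7497

By the reflection principle for Brownian motion, P(M_t ≥ a) = 2 · P(B_t ≥ a) for a ≥ 0. Since B_t ~ N(0, t), P(B_t ≥ 1.24) = 1 − Φ(1.24/√t) = 1 − Φ(1.24/√15.11) = 1 − Φ(0.3190). So
  P(M_{15.11} ≥ 1.24) = 2(1 − Φ(0.3190)) ≈ 0.7497.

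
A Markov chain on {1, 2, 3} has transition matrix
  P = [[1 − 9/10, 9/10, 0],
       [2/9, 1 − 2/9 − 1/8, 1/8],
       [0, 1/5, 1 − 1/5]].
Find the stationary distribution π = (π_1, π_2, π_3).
π = (160/1213, 648/1213, 405/1213)

This is a birth-death chain on three states, which satisfies detailed balance: π_1 · P_{12} = π_2 · P_{21} and π_2 · P_{23} = π_3 · P_{32}.
From π_1 · 9/10 = π_2 · 2/9: π_2/π_1 = (9/10)/(2/9) = 81/20.
From π_2 · 1/8 = π_3 · 1/5: π_3/π_2 = (1/8)/(1/5) = 5/8.
Take π_1 proportional to 1; then unnormalized π = (1, 81/20, 81/32). Normalize by dividing by the sum 1213/160:
  π = (160/1213, 648/1213, 405/1213).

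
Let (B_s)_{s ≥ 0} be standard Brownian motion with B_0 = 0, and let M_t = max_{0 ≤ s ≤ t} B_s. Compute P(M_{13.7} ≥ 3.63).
P(M_{13.7} ≥ 3.63) = 2·P(B_{13.7} ≥ 3.63) = 2(1 − Φ(3.63/√13.7)) ≈ 0.3267

By the reflection principle for Brownian motion, P(M_t ≥ a) = 2 · P(B_t ≥ a) for a ≥ 0. Since B_t ~ N(0, t), P(B_t ≥ 3.63) = 1 − Φ(3.63/√t) = 1 − Φ(3.63/√13.7) = 1 − Φ(0.9807). So
  P(M_{13.7} ≥ 3.63) = 2(1 − Φ(0.9807)) ≈ 0.3267.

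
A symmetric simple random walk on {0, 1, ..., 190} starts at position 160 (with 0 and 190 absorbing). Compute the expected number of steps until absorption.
E[τ | X_0 = 160] = 4800

Let v_k = E[τ | X_0 = k]. Boundary: v_0 = v_190 = 0. Recurrence: v_k = 1 + (v_{k-1} + v_{k+1})/2 for 1 ≤ k ≤ 189. The particular solution to v_k − (v_{k-1} + v_{k+1})/2 = 1 is v_k = −k^2. Adding homogeneous solution A + B k and matching boundaries gives v_k = k (190 − k). Substituting k = 160: v_160 = 160 · 30 = 4800.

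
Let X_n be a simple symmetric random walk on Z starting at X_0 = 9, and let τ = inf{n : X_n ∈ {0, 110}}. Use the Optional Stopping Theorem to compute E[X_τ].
E[X_τ] = 9

X_n is a martingale and τ is a bounded-mean stopping time (indeed τ is finite a.s. with bounded expectation since the walk is in a bounded region). By the OST, E[X_τ] = E[X_0] = 9. Equivalently: E[X_τ] = 110 · P(hit 110 first) + 0 · P(hit 0 first) = 110 · (9/110) = 9.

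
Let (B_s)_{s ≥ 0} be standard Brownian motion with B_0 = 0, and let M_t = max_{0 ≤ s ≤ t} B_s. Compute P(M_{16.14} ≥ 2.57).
P(M_{16.14} ≥ 2.57) = 2·P(B_{16.14} ≥ 2.57) = 2(1 − Φ(2.57/√16.14)) ≈ 0.5224

By the reflection principle for Brownian motion, P(M_t ≥ a) = 2 · P(B_t ≥ a) for a ≥ 0. Since B_t ~ N(0, t), P(B_t ≥ 2.57) = 1 − Φ(2.57/√t) = 1 − Φ(2.57/√16.14) = 1 − Φ(0.6397). So
  P(M_{16.14} ≥ 2.57) = 2(1 − Φ(0.6397)) ≈ 0.5224.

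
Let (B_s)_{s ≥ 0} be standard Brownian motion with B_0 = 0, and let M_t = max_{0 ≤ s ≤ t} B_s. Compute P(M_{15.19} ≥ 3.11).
P(M_{15.19} ≥ 3.11) = 2·P(B_{15.19} ≥ 3.11) = 2(1 − Φ(3.11/√15.19)) ≈ 0.4249

By the reflection principle for Brownian motion, P(M_t ≥ a) = 2 · P(B_t ≥ a) for a ≥ 0. Since B_t ~ N(0, t), P(B_t ≥ 3.11) = 1 − Φ(3.11/√t) = 1 − Φ(3.11/√15.19) = 1 − Φ(0.7980). So
  P(M_{15.19} ≥ 3.11) = 2(1 − Φ(0.7980)) ≈ 0.4249.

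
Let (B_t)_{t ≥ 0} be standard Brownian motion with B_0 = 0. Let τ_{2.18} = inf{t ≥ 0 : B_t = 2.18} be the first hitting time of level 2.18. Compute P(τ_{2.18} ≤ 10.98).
P(τ_{2.18} ≤ 10.98) = 2(1 − Φ(2.18/√10.98)) = 2(1 − Φ(0.6579)) ≈ 0.5106

By the reflection principle for standard BM, P(τ_b ≤ t) = 2 · P(B_t ≥ b). Since B_t ~ N(0, t), P(B_t ≥ 2.18) = 1 − Φ(2.18/√t) = 1 − Φ(2.18/√10.98) = 1 − Φ(0.6579) ≈ 0.25530. Doubling: P(τ_{2.18} ≤ 10.98) ≈ 2 · 0.25530 = 0.51060 ≈ 0.5106.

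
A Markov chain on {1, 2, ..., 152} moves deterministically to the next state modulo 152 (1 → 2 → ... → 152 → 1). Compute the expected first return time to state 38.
E[T_38 | X_0 = 38] = 152

The chain cycles deterministically, so starting at state 38 it returns in exactly 152 steps. Equivalently, the stationary distribution is uniform π_j = 1/152 for every state j, so by Kac's formula E[T_38] = 1/π_38 = 152.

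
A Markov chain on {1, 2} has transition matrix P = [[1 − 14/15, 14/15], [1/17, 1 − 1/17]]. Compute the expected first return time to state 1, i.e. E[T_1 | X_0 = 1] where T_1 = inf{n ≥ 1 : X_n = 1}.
E[T_1 | X_0 = 1] = 1/π_1 = 253/15

For an irreducible recurrent Markov chain with stationary distribution π, E[T_i | X_0 = i] = 1/π_i (Kac's formula). Here π_1 = (1/17)/(14/15 + 1/17) = (1/17)/(253/255) = 15/253, so E[T_1 | X_0 = 1] = 1/π_1 = (14/15 + 1/17)/(1/17) = (253/255)/(1/17) = 253/15.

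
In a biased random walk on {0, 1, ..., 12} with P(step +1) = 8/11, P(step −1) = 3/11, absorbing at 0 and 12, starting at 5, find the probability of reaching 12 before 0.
P(hit 12 before 0) = (1 − (3/8)^5) / (1 − (3/8)^12) = 13641973760/13743789059

Let u_k denote P(reach 12 before 0 | start at k). Boundary: u_0 = 0, u_12 = 1. Recurrence: u_k = 8/11·u_{k+1} + 3/11·u_{k-1} for 1 ≤ k ≤ 11. Try u_k = A + B·r^k with r = q/p = (3/11)/(8/11) = 3/8. Substitution satisfies the recurrence; boundary conditions give:
  u_k = (1 − r^k) / (1 − r^N) = (1 − (3/8)^5) / (1 − (3/8)^12) = 13641973760/13743789059.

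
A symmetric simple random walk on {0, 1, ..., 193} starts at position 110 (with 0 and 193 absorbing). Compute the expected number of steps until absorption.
E[τ | X_0 = 110] = 9130

Let v_k = E[τ | X_0 = k]. Boundary: v_0 = v_193 = 0. Recurrence: v_k = 1 + (v_{k-1} + v_{k+1})/2 for 1 ≤ k ≤ 192. The particular solution to v_k − (v_{k-1} + v_{k+1})/2 = 1 is v_k = −k^2. Adding homogeneous solution A + B k and matching boundaries gives v_k = k (193 − k). Substituting k = 110: v_110 = 110 · 83 = 9130.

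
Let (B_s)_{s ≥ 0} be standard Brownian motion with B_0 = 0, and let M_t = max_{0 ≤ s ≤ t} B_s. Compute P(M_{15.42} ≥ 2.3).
P(M_{15.42} ≥ 2.3) = 2·P(B_{15.42} ≥ 2.3) = 2(1 − Φ(2.3/√15.42)) ≈ 0.5581

By the reflection principle for Brownian motion, P(M_t ≥ a) = 2 · P(B_t ≥ a) for a ≥ 0. Since B_t ~ N(0, t), P(B_t ≥ 2.3) = 1 − Φ(2.3/√t) = 1 − Φ(2.3/√15.42) = 1 − Φ(0.5857). So
  P(M_{15.42} ≥ 2.3) = 2(1 − Φ(0.5857)) ≈ 0.5581.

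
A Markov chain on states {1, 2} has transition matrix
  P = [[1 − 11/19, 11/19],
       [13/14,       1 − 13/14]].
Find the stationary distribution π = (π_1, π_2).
π_1 = 247/401, π_2 = 154/401

Solve πP = π with π_1 + π_2 = 1. From πP = π: π_1 · (1 − 11/19) + π_2 · 13/14 = π_1 ⇒ π_2 · 13/14 = π_1 · 11/19 ⇒ π_2/π_1 = (11/19)/(13/14) = 154/247. Together with π_1 + π_2 = 1:
  π_1 = (13/14)/(11/19 + 13/14) = (13/14)/(401/266) = 247/401,
  π_2 = (11/19)/(11/19 + 13/14) = (11/19)/(401/266) = 154/401.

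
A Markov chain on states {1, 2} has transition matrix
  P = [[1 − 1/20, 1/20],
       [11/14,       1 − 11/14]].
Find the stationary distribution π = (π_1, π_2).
π_1 = 110/117, π_2 = 7/117

Solve πP = π with π_1 + π_2 = 1. From πP = π: π_1 · (1 − 1/20) + π_2 · 11/14 = π_1 ⇒ π_2 · 11/14 = π_1 · 1/20 ⇒ π_2/π_1 = (1/20)/(11/14) = 7/110. Together with π_1 + π_2 = 1:
  π_1 = (11/14)/(1/20 + 11/14) = (11/14)/(117/140) = 110/117,
  π_2 = (1/20)/(1/20 + 11/14) = (1/20)/(117/140) = 7/117.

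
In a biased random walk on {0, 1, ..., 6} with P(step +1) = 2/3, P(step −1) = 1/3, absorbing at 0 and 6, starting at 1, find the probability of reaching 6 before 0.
P(hit 6 before 0) = (1 − (1/2)^1) / (1 − (1/2)^6) = 32/63

Let u_k denote P(reach 6 before 0 | start at k). Boundary: u_0 = 0, u_6 = 1. Recurrence: u_k = 2/3·u_{k+1} + 1/3·u_{k-1} for 1 ≤ k ≤ 5. Try u_k = A + B·r^k with r = q/p = (1/3)/(2/3) = 1/2. Substitution satisfies the recurrence; boundary conditions give:
  u_k = (1 − r^k) / (1 − r^N) = (1 − (1/2)^1) / (1 − (1/2)^6) = 32/63.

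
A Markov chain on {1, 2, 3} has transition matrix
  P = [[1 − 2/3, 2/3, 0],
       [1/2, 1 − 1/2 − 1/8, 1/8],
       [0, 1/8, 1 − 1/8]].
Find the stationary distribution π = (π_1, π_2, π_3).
π = (3/11, 4/11, 4/11)

This is a birth-death chain on three states, which satisfies detailed balance: π_1 · P_{12} = π_2 · P_{21} and π_2 · P_{23} = π_3 · P_{32}.
From π_1 · 2/3 = π_2 · 1/2: π_2/π_1 = (2/3)/(1/2) = 4/3.
From π_2 · 1/8 = π_3 · 1/8: π_3/π_2 = (1/8)/(1/8) = 1.
Take π_1 proportional to 1; then unnormalized π = (1, 4/3, 4/3). Normalize by dividing by the sum 11/3:
  π = (3/11, 4/11, 4/11).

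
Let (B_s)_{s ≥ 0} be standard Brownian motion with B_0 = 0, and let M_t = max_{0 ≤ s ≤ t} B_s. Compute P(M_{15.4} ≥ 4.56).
P(M_{15.4} ≥ 4.56) = 2·P(B_{15.4} ≥ 4.56) = 2(1 − Φ(4.56/√15.4)) ≈ 0.2452

By the reflection principle for Brownian motion, P(M_t ≥ a) = 2 · P(B_t ≥ a) for a ≥ 0. Since B_t ~ N(0, t), P(B_t ≥ 4.56) = 1 − Φ(4.56/√t) = 1 − Φ(4.56/√15.4) = 1 − Φ(1.1620). So
  P(M_{15.4} ≥ 4.56) = 2(1 − Φ(1.1620)) ≈ 0.2452.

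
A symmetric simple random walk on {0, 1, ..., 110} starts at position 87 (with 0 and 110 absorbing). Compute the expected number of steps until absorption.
E[τ | X_0 = 87] = 2001

Let v_k = E[τ | X_0 = k]. Boundary: v_0 = v_110 = 0. Recurrence: v_k = 1 + (v_{k-1} + v_{k+1})/2 for 1 ≤ k ≤ 109. The particular solution to v_k − (v_{k-1} + v_{k+1})/2 = 1 is v_k = −k^2. Adding homogeneous solution A + B k and matching boundaries gives v_k = k (110 − k). Substituting k = 87: v_87 = 87 · 23 = 2001.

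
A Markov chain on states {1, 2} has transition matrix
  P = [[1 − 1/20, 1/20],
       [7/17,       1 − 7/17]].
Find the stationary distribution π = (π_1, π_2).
π_1 = 140/157, π_2 = 17/157

Solve πP = π with π_1 + π_2 = 1. From πP = π: π_1 · (1 − 1/20) + π_2 · 7/17 = π_1 ⇒ π_2 · 7/17 = π_1 · 1/20 ⇒ π_2/π_1 = (1/20)/(7/17) = 17/140. Together with π_1 + π_2 = 1:
  π_1 = (7/17)/(1/20 + 7/17) = (7/17)/(157/340) = 140/157,
  π_2 = (1/20)/(1/20 + 7/17) = (1/20)/(157/340) = 17/157.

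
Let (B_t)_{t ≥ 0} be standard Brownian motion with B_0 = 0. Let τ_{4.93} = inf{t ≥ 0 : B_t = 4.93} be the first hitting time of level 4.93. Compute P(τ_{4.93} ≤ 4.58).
P(τ_{4.93} ≤ 4.58) = 2(1 − Φ(4.93/√4.58)) = 2(1 − Φ(2.3036)) ≈ 0.0212

By the reflection principle for standard BM, P(τ_b ≤ t) = 2 · P(B_t ≥ b). Since B_t ~ N(0, t), P(B_t ≥ 4.93) = 1 − Φ(4.93/√t) = 1 − Φ(4.93/√4.58) = 1 − Φ(2.3036) ≈ 0.01062. Doubling: P(τ_{4.93} ≤ 4.58) ≈ 2 · 0.01062 = 0.02124 ≈ 0.0212.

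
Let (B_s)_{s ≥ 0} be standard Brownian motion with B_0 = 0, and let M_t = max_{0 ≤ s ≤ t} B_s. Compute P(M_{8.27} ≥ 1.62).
P(M_{8.27} ≥ 1.62) = 2·P(B_{8.27} ≥ 1.62) = 2(1 − Φ(1.62/√8.27)) ≈ 0.5732

By the reflection principle for Brownian motion, P(M_t ≥ a) = 2 · P(B_t ≥ a) for a ≥ 0. Since B_t ~ N(0, t), P(B_t ≥ 1.62) = 1 − Φ(1.62/√t) = 1 − Φ(1.62/√8.27) = 1 − Φ(0.5633). So
  P(M_{8.27} ≥ 1.62) = 2(1 − Φ(0.5633)) ≈ 0.5732.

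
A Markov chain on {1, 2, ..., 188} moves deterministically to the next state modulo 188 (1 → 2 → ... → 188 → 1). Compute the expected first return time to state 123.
E[T_123 | X_0 = 123] = 188

The chain cycles deterministically, so starting at state 123 it returns in exactly 188 steps. Equivalently, the stationary distribution is uniform π_j = 1/188 for every state j, so by Kac's formula E[T_123] = 1/π_123 = 188.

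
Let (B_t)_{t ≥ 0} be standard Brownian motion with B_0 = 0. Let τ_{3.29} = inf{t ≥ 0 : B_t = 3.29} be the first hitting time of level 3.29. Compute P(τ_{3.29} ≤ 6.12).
P(τ_{3.29} ≤ 6.12) = 2(1 − Φ(3.29/√6.12)) = 2(1 − Φ(1.3299)) ≈ 0.1836

By the reflection principle for standard BM, P(τ_b ≤ t) = 2 · P(B_t ≥ b). Since B_t ~ N(0, t), P(B_t ≥ 3.29) = 1 − Φ(3.29/√t) = 1 − Φ(3.29/√6.12) = 1 − Φ(1.3299) ≈ 0.09178. Doubling: P(τ_{3.29} ≤ 6.12) ≈ 2 · 0.09178 = 0.18356 ≈ 0.1836.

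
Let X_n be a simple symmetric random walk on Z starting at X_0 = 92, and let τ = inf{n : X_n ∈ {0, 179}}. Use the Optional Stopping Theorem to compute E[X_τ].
E[X_τ] = 92

X_n is a martingale and τ is a bounded-mean stopping time (indeed τ is finite a.s. with bounded expectation since the walk is in a bounded region). By the OST, E[X_τ] = E[X_0] = 92. Equivalently: E[X_τ] = 179 · P(hit 179 first) + 0 · P(hit 0 first) = 179 · (92/179) = 92.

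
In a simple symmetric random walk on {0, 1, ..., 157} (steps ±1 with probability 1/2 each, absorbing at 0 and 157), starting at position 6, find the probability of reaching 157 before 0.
P(hit 157 before 0) = 6/157

Let u_k = P(hit 157 before 0 | start at k). Then u_0 = 0, u_157 = 1, and u_k = u_{k-1}/2 + u_{k+1}/2 for 1 ≤ k ≤ 156. This harmonic recurrence is solved by u_k = k/157, giving u_6 = 6/157.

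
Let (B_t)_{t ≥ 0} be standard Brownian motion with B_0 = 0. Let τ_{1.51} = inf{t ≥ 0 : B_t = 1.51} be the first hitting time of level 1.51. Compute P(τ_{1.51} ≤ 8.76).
P(τ_{1.51} ≤ 8.76) = 2(1 − Φ(1.51/√8.76)) = 2(1 − Φ(0.5102)) ≈ 0.6099

By the reflection principle for standard BM, P(τ_b ≤ t) = 2 · P(B_t ≥ b). Since B_t ~ N(0, t), P(B_t ≥ 1.51) = 1 − Φ(1.51/√t) = 1 − Φ(1.51/√8.76) = 1 − Φ(0.5102) ≈ 0.30496. Doubling: P(τ_{1.51} ≤ 8.76) ≈ 2 · 0.30496 = 0.60992 ≈ 0.6099.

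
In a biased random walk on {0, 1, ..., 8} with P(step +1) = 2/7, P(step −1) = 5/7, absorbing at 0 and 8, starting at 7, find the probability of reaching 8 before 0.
P(hit 8 before 0) = (1 − (5/2)^7) / (1 − (5/2)^8) = 51998/130123

Let u_k denote P(reach 8 before 0 | start at k). Boundary: u_0 = 0, u_8 = 1. Recurrence: u_k = 2/7·u_{k+1} + 5/7·u_{k-1} for 1 ≤ k ≤ 7. Try u_k = A + B·r^k with r = q/p = (5/7)/(2/7) = 5/2. Substitution satisfies the recurrence; boundary conditions give:
  u_k = (1 − r^k) / (1 − r^N) = (1 − (5/2)^7) / (1 − (5/2)^8) = 51998/130123.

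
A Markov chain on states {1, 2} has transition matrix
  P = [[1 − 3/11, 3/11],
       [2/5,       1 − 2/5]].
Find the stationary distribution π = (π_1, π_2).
π_1 = 22/37, π_2 = 15/37

Solve πP = π with π_1 + π_2 = 1. From πP = π: π_1 · (1 − 3/11) + π_2 · 2/5 = π_1 ⇒ π_2 · 2/5 = π_1 · 3/11 ⇒ π_2/π_1 = (3/11)/(2/5) = 15/22. Together with π_1 + π_2 = 1:
  π_1 = (2/5)/(3/11 + 2/5) = (2/5)/(37/55) = 22/37,
  π_2 = (3/11)/(3/11 + 2/5) = (3/11)/(37/55) = 15/37.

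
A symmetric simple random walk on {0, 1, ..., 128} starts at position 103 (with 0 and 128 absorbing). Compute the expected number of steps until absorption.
E[τ | X_0 = 103] = 2575

Let v_k = E[τ | X_0 = k]. Boundary: v_0 = v_128 = 0. Recurrence: v_k = 1 + (v_{k-1} + v_{k+1})/2 for 1 ≤ k ≤ 127. The particular solution to v_k − (v_{k-1} + v_{k+1})/2 = 1 is v_k = −k^2. Adding homogeneous solution A + B k and matching boundaries gives v_k = k (128 − k). Substituting k = 103: v_103 = 103 · 25 = 2575.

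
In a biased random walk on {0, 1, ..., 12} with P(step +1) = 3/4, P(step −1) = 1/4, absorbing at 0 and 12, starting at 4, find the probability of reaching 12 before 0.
P(hit 12 before 0) = (1 − (1/3)^4) / (1 − (1/3)^12) = 6561/6643

Let u_k denote P(reach 12 before 0 | start at k). Boundary: u_0 = 0, u_12 = 1. Recurrence: u_k = 3/4·u_{k+1} + 1/4·u_{k-1} for 1 ≤ k ≤ 11. Try u_k = A + B·r^k with r = q/p = (1/4)/(3/4) = 1/3. Substitution satisfies the recurrence; boundary conditions give:
  u_k = (1 − r^k) / (1 − r^N) = (1 − (1/3)^4) / (1 − (1/3)^12) = 6561/6643.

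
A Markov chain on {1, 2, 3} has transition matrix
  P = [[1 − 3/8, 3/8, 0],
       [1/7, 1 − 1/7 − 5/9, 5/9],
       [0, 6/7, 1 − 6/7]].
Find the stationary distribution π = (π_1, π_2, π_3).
π = (144/767, 378/767, 245/767)

This is a birth-death chain on three states, which satisfies detailed balance: π_1 · P_{12} = π_2 · P_{21} and π_2 · P_{23} = π_3 · P_{32}.
From π_1 · 3/8 = π_2 · 1/7: π_2/π_1 = (3/8)/(1/7) = 21/8.
From π_2 · 5/9 = π_3 · 6/7: π_3/π_2 = (5/9)/(6/7) = 35/54.
Take π_1 proportional to 1; then unnormalized π = (1, 21/8, 245/144). Normalize by dividing by the sum 767/144:
  π = (144/767, 378/767, 245/767).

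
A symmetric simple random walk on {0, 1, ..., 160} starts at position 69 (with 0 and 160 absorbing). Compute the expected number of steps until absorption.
E[τ | X_0 = 69] = 6279

Let v_k = E[τ | X_0 = k]. Boundary: v_0 = v_160 = 0. Recurrence: v_k = 1 + (v_{k-1} + v_{k+1})/2 for 1 ≤ k ≤ 159. The particular solution to v_k − (v_{k-1} + v_{k+1})/2 = 1 is v_k = −k^2. Adding homogeneous solution A + B k and matching boundaries gives v_k = k (160 − k). Substituting k = 69: v_69 = 69 · 91 = 6279.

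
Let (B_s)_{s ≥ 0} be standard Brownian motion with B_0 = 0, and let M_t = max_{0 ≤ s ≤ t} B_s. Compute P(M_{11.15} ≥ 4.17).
P(M_{11.15} ≥ 4.17) = 2·P(B_{11.15} ≥ 4.17) = 2(1 − Φ(4.17/√11.15)) ≈ 0.2117

By the reflection principle for Brownian motion, P(M_t ≥ a) = 2 · P(B_t ≥ a) for a ≥ 0. Since B_t ~ N(0, t), P(B_t ≥ 4.17) = 1 − Φ(4.17/√t) = 1 − Φ(4.17/√11.15) = 1 − Φ(1.2488). So
  P(M_{11.15} ≥ 4.17) = 2(1 − Φ(1.2488)) ≈ 0.2117.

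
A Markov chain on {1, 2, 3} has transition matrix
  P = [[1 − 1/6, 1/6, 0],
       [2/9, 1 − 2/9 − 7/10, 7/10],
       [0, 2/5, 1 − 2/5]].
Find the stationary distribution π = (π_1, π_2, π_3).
π = (16/49, 12/49, 3/7)

This is a birth-death chain on three states, which satisfies detailed balance: π_1 · P_{12} = π_2 · P_{21} and π_2 · P_{23} = π_3 · P_{32}.
From π_1 · 1/6 = π_2 · 2/9: π_2/π_1 = (1/6)/(2/9) = 3/4.
From π_2 · 7/10 = π_3 · 2/5: π_3/π_2 = (7/10)/(2/5) = 7/4.
Take π_1 proportional to 1; then unnormalized π = (1, 3/4, 21/16). Normalize by dividing by the sum 49/16:
  π = (16/49, 12/49, 3/7).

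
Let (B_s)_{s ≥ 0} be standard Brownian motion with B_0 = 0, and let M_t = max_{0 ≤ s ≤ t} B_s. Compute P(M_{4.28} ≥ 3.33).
P(M_{4.28} ≥ 3.33) = 2·P(B_{4.28} ≥ 3.33) = 2(1 − Φ(3.33/√4.28)) ≈ 0.1075

By the reflection principle for Brownian motion, P(M_t ≥ a) = 2 · P(B_t ≥ a) for a ≥ 0. Since B_t ~ N(0, t), P(B_t ≥ 3.33) = 1 − Φ(3.33/√t) = 1 − Φ(3.33/√4.28) = 1 − Φ(1.6096). So
  P(M_{4.28} ≥ 3.33) = 2(1 − Φ(1.6096)) ≈ 0.1075.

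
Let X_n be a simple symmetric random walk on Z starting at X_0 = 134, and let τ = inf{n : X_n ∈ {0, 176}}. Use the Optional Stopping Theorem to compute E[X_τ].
E[X_τ] = 134

X_n is a martingale and τ is a bounded-mean stopping time (indeed τ is finite a.s. with bounded expectation since the walk is in a bounded region). By the OST, E[X_τ] = E[X_0] = 134. Equivalently: E[X_τ] = 176 · P(hit 176 first) + 0 · P(hit 0 first) = 176 · (134/176) = 134.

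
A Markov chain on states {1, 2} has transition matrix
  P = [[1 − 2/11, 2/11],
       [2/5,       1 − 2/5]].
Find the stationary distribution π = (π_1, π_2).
π_1 = 11/16, π_2 = 5/16

Solve πP = π with π_1 + π_2 = 1. From πP = π: π_1 · (1 − 2/11) + π_2 · 2/5 = π_1 ⇒ π_2 · 2/5 = π_1 · 2/11 ⇒ π_2/π_1 = (2/11)/(2/5) = 5/11. Together with π_1 + π_2 = 1:
  π_1 = (2/5)/(2/11 + 2/5) = (2/5)/(32/55) = 11/16,
  π_2 = (2/11)/(2/11 + 2/5) = (2/11)/(32/55) = 5/16.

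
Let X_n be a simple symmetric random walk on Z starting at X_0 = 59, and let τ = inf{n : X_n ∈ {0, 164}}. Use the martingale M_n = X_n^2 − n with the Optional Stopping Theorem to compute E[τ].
E[τ] = 6195

M_n = X_n^2 − n is a martingale (since E[X_{n+1}^2 | F_n] = X_n^2 + 1). By OST (τ has finite mean in a bounded region), E[M_τ] = E[M_0] = X_0^2 − 0 = 59^2 = 3481. Also E[M_τ] = E[X_τ^2] − E[τ]. The walk exits at 0 or 164, with P(hit 164 first) = 59/164, so E[X_τ^2] = 164^2 · 59/164 + 0 = 9676. Thus E[τ] = E[X_τ^2] − E[M_τ] = 9676 − 3481 = 6195 = 59(164 − 59) = 6195.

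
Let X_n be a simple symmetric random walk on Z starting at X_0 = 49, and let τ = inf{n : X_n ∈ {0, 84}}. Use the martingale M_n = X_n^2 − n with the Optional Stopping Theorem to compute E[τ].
E[τ] = 1715

M_n = X_n^2 − n is a martingale (since E[X_{n+1}^2 | F_n] = X_n^2 + 1). By OST (τ has finite mean in a bounded region), E[M_τ] = E[M_0] = X_0^2 − 0 = 49^2 = 2401. Also E[M_τ] = E[X_τ^2] − E[τ]. The walk exits at 0 or 84, with P(hit 84 first) = 49/84, so E[X_τ^2] = 84^2 · 49/84 + 0 = 4116. Thus E[τ] = E[X_τ^2] − E[M_τ] = 4116 − 2401 = 1715 = 49(84 − 49) = 1715.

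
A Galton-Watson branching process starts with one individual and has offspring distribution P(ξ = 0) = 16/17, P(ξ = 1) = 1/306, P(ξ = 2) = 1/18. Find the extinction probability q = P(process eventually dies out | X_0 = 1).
q = 1

Mean offspring μ = 0·16/17 + 1·1/306 + 2·1/18 = 35/306 ≤ 1. For μ ≤ 1 with offspring not concentrated at 1, the Galton-Watson process goes extinct almost surely, so q = 1.
(Algebraic check: The pgf is f(s) = 16/17 + 1/306·s + 1/18·s². The extinction probability q is the smallest fixed point of f in [0, 1]. Setting s = f(s):
  1/18·s² + (1/306 − 1)·s + 16/17 = 0
  1/18·s² − (16/17 + 1/18)·s + 16/17 = 0
which factors as (s − 1)·(1/18·s − 16/17) = 0, giving roots s = 1 and s = (16/17)/(1/18) = 288/17. Since 288/17 ≥ 1, the smallest root in [0, 1] is s = 1.)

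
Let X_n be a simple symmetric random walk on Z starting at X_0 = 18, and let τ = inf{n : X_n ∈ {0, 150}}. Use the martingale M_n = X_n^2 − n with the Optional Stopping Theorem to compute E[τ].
E[τ] = 2376

M_n = X_n^2 − n is a martingale (since E[X_{n+1}^2 | F_n] = X_n^2 + 1). By OST (τ has finite mean in a bounded region), E[M_τ] = E[M_0] = X_0^2 − 0 = 18^2 = 324. Also E[M_τ] = E[X_τ^2] − E[τ]. The walk exits at 0 or 150, with P(hit 150 first) = 18/150, so E[X_τ^2] = 150^2 · 18/150 + 0 = 2700. Thus E[τ] = E[X_τ^2] − E[M_τ] = 2700 − 324 = 2376 = 18(150 − 18) = 2376.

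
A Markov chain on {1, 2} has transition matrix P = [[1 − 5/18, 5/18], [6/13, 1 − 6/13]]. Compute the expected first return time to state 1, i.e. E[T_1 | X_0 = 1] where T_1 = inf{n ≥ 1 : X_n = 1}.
E[T_1 | X_0 = 1] = 1/π_1 = 173/108

For an irreducible recurrent Markov chain with stationary distribution π, E[T_i | X_0 = i] = 1/π_i (Kac's formula). Here π_1 = (6/13)/(5/18 + 6/13) = (6/13)/(173/234) = 108/173, so E[T_1 | X_0 = 1] = 1/π_1 = (5/18 + 6/13)/(6/13) = (173/234)/(6/13) = 173/108.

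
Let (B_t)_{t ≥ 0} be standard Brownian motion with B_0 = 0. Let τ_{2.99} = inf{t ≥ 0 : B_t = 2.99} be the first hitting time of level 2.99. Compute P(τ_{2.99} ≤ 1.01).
P(τ_{2.99} ≤ 1.01) = 2(1 − Φ(2.99/√1.01)) = 2(1 − Φ(2.9752)) ≈ 0.0029

By the reflection principle for standard BM, P(τ_b ≤ t) = 2 · P(B_t ≥ b). Since B_t ~ N(0, t), P(B_t ≥ 2.99) = 1 − Φ(2.99/√t) = 1 − Φ(2.99/√1.01) = 1 − Φ(2.9752) ≈ 0.00146. Doubling: P(τ_{2.99} ≤ 1.01) ≈ 2 · 0.00146 = 0.00292 ≈ 0.0029.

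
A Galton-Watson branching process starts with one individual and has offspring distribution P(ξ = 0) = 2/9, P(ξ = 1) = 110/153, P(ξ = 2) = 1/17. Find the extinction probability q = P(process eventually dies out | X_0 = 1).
q = 1

Mean offspring μ = 0·2/9 + 1·110/153 + 2·1/17 = 128/153 ≤ 1. For μ ≤ 1 with offspring not concentrated at 1, the Galton-Watson process goes extinct almost surely, so q = 1.
(Algebraic check: The pgf is f(s) = 2/9 + 110/153·s + 1/17·s². The extinction probability q is the smallest fixed point of f in [0, 1]. Setting s = f(s):
  1/17·s² + (110/153 − 1)·s + 2/9 = 0
  1/17·s² − (2/9 + 1/17)·s + 2/9 = 0
which factors as (s − 1)·(1/17·s − 2/9) = 0, giving roots s = 1 and s = (2/9)/(1/17) = 34/9. Since 34/9 ≥ 1, the smallest root in [0, 1] is s = 1.)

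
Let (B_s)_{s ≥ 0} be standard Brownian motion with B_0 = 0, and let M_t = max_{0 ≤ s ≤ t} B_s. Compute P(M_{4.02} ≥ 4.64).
P(M_{4.02} ≥ 4.64) = 2·P(B_{4.02} ≥ 4.64) = 2(1 − Φ(4.64/√4.02)) ≈ 0.0207

By the reflection principle for Brownian motion, P(M_t ≥ a) = 2 · P(B_t ≥ a) for a ≥ 0. Since B_t ~ N(0, t), P(B_t ≥ 4.64) = 1 − Φ(4.64/√t) = 1 − Φ(4.64/√4.02) = 1 − Φ(2.3142). So
  P(M_{4.02} ≥ 4.64) = 2(1 − Φ(2.3142)) ≈ 0.0207.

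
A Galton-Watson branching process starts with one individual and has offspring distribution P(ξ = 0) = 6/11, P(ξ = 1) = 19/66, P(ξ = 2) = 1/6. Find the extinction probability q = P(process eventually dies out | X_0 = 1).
q = 1

Mean offspring μ = 0·6/11 + 1·19/66 + 2·1/6 = 41/66 ≤ 1. For μ ≤ 1 with offspring not concentrated at 1, the Galton-Watson process goes extinct almost surely, so q = 1.
(Algebraic check: The pgf is f(s) = 6/11 + 19/66·s + 1/6·s². The extinction probability q is the smallest fixed point of f in [0, 1]. Setting s = f(s):
  1/6·s² + (19/66 − 1)·s + 6/11 = 0
  1/6·s² − (6/11 + 1/6)·s + 6/11 = 0
which factors as (s − 1)·(1/6·s − 6/11) = 0, giving roots s = 1 and s = (6/11)/(1/6) = 36/11. Since 36/11 ≥ 1, the smallest root in [0, 1] is s = 1.)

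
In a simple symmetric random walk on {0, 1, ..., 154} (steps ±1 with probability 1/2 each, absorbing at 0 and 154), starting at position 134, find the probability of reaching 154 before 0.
P(hit 154 before 0) = 134/154 = 67/77

Let u_k = P(hit 154 before 0 | start at k). Then u_0 = 0, u_154 = 1, and u_k = u_{k-1}/2 + u_{k+1}/2 for 1 ≤ k ≤ 153. This harmonic recurrence is solved by u_k = k/154, giving u_134 = 134/154 = 67/77.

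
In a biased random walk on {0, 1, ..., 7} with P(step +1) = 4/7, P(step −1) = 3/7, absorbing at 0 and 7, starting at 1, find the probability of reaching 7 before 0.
P(hit 7 before 0) = (1 − (3/4)^1) / (1 − (3/4)^7) = 4096/14197

Let u_k denote P(reach 7 before 0 | start at k). Boundary: u_0 = 0, u_7 = 1. Recurrence: u_k = 4/7·u_{k+1} + 3/7·u_{k-1} for 1 ≤ k ≤ 6. Try u_k = A + B·r^k with r = q/p = (3/7)/(4/7) = 3/4. Substitution satisfies the recurrence; boundary conditions give:
  u_k = (1 − r^k) / (1 − r^N) = (1 − (3/4)^1) / (1 − (3/4)^7) = 4096/14197.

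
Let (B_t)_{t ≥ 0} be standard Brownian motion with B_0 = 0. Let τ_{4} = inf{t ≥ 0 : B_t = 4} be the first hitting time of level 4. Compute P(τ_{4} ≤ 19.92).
P(τ_{4} ≤ 19.92) = 2(1 − Φ(4/√19.92)) = 2(1 − Φ(0.8962)) ≈ 0.3701

By the reflection principle for standard BM, P(τ_b ≤ t) = 2 · P(B_t ≥ b). Since B_t ~ N(0, t), P(B_t ≥ 4) = 1 − Φ(4/√t) = 1 − Φ(4/√19.92) = 1 − Φ(0.8962) ≈ 0.18507. Doubling: P(τ_{4} ≤ 19.92) ≈ 2 · 0.18507 = 0.37014 ≈ 0.3701.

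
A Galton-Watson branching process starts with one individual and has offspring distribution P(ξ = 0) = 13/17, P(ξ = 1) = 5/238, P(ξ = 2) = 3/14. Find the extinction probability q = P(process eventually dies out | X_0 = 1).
q = 1

Mean offspring μ = 0·13/17 + 1·5/238 + 2·3/14 = 107/238 ≤ 1. For μ ≤ 1 with offspring not concentrated at 1, the Galton-Watson process goes extinct almost surely, so q = 1.
(Algebraic check: The pgf is f(s) = 13/17 + 5/238·s + 3/14·s². The extinction probability q is the smallest fixed point of f in [0, 1]. Setting s = f(s):
  3/14·s² + (5/238 − 1)·s + 13/17 = 0
  3/14·s² − (13/17 + 3/14)·s + 13/17 = 0
which factors as (s − 1)·(3/14·s − 13/17) = 0, giving roots s = 1 and s = (13/17)/(3/14) = 182/51. Since 182/51 ≥ 1, the smallest root in [0, 1] is s = 1.)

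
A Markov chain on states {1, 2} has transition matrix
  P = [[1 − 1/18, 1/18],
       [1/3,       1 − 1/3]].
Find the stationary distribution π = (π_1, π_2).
π_1 = 6/7, π_2 = 1/7

Solve πP = π with π_1 + π_2 = 1. From πP = π: π_1 · (1 − 1/18) + π_2 · 1/3 = π_1 ⇒ π_2 · 1/3 = π_1 · 1/18 ⇒ π_2/π_1 = (1/18)/(1/3) = 1/6. Together with π_1 + π_2 = 1:
  π_1 = (1/3)/(1/18 + 1/3) = (1/3)/(7/18) = 6/7,
  π_2 = (1/18)/(1/18 + 1/3) = (1/18)/(7/18) = 1/7.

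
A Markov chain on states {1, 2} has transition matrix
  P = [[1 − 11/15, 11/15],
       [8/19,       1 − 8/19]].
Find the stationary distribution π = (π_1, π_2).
π_1 = 120/329, π_2 = 209/329

Solve πP = π with π_1 + π_2 = 1. From πP = π: π_1 · (1 − 11/15) + π_2 · 8/19 = π_1 ⇒ π_2 · 8/19 = π_1 · 11/15 ⇒ π_2/π_1 = (11/15)/(8/19) = 209/120. Together with π_1 + π_2 = 1:
  π_1 = (8/19)/(11/15 + 8/19) = (8/19)/(329/285) = 120/329,
  π_2 = (11/15)/(11/15 + 8/19) = (11/15)/(329/285) = 209/329.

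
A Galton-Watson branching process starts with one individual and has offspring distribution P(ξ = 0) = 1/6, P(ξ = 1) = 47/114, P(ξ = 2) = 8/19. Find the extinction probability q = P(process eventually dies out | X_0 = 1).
q = 19/48

The pgf is f(s) = 1/6 + 47/114·s + 8/19·s². The extinction probability q is the smallest fixed point of f in [0, 1]. Setting s = f(s):
  8/19·s² + (47/114 − 1)·s + 1/6 = 0
  8/19·s² − (1/6 + 8/19)·s + 1/6 = 0
which factors as (s − 1)·(8/19·s − 1/6) = 0, giving roots s = 1 and s = (1/6)/(8/19) = 19/48.
Mean offspring μ = 47/114 + 2·8/19 = 143/114 > 1 (supercritical), so q < 1. The extinction probability is the smaller root: q = (1/6)/(8/19) = 19/48.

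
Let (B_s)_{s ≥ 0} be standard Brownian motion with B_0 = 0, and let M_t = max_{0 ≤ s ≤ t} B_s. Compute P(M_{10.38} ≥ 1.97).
P(M_{10.38} ≥ 1.97) = 2·P(B_{10.38} ≥ 1.97) = 2(1 − Φ(1.97/√10.38)) ≈ 0.5409

By the reflection principle for Brownian motion, P(M_t ≥ a) = 2 · P(B_t ≥ a) for a ≥ 0. Since B_t ~ N(0, t), P(B_t ≥ 1.97) = 1 − Φ(1.97/√t) = 1 − Φ(1.97/√10.38) = 1 − Φ(0.6115). So
  P(M_{10.38} ≥ 1.97) = 2(1 − Φ(0.6115)) ≈ 0.5409.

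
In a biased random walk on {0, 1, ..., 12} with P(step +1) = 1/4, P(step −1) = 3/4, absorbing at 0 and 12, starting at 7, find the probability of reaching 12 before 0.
P(hit 12 before 0) = (1 − (3)^7) / (1 − (3)^12) = 1093/265720

Let u_k denote P(reach 12 before 0 | start at k). Boundary: u_0 = 0, u_12 = 1. Recurrence: u_k = 1/4·u_{k+1} + 3/4·u_{k-1} for 1 ≤ k ≤ 11. Try u_k = A + B·r^k with r = q/p = (3/4)/(1/4) = 3. Substitution satisfies the recurrence; boundary conditions give:
  u_k = (1 − r^k) / (1 − r^N) = (1 − (3)^7) / (1 − (3)^12) = 1093/265720.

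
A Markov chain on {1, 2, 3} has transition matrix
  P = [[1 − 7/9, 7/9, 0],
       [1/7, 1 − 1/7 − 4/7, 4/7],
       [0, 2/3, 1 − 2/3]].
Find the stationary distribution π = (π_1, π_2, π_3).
π = (9/100, 49/100, 21/50)

This is a birth-death chain on three states, which satisfies detailed balance: π_1 · P_{12} = π_2 · P_{21} and π_2 · P_{23} = π_3 · P_{32}.
From π_1 · 7/9 = π_2 · 1/7: π_2/π_1 = (7/9)/(1/7) = 49/9.
From π_2 · 4/7 = π_3 · 2/3: π_3/π_2 = (4/7)/(2/3) = 6/7.
Take π_1 proportional to 1; then unnormalized π = (1, 49/9, 14/3). Normalize by dividing by the sum 100/9:
  π = (9/100, 49/100, 21/50).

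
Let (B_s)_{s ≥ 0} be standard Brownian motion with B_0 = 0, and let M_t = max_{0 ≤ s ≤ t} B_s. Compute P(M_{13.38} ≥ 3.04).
P(M_{13.38} ≥ 3.04) = 2·P(B_{13.38} ≥ 3.04) = 2(1 − Φ(3.04/√13.38)) ≈ 0.4059

By the reflection principle for Brownian motion, P(M_t ≥ a) = 2 · P(B_t ≥ a) for a ≥ 0. Since B_t ~ N(0, t), P(B_t ≥ 3.04) = 1 − Φ(3.04/√t) = 1 − Φ(3.04/√13.38) = 1 − Φ(0.8311). So
  P(M_{13.38} ≥ 3.04) = 2(1 − Φ(0.8311)) ≈ 0.4059.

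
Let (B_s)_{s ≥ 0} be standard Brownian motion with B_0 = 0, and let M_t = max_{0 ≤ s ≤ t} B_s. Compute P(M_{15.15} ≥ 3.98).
P(M_{15.15} ≥ 3.98) = 2·P(B_{15.15} ≥ 3.98) = 2(1 − Φ(3.98/√15.15)) ≈ 0.3065

By the reflection principle for Brownian motion, P(M_t ≥ a) = 2 · P(B_t ≥ a) for a ≥ 0. Since B_t ~ N(0, t), P(B_t ≥ 3.98) = 1 − Φ(3.98/√t) = 1 − Φ(3.98/√15.15) = 1 − Φ(1.0225). So
  P(M_{15.15} ≥ 3.98) = 2(1 − Φ(1.0225)) ≈ 0.3065.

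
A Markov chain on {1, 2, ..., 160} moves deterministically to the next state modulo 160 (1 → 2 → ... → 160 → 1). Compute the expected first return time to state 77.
E[T_77 | X_0 = 77] = 160

The chain cycles deterministically, so starting at state 77 it returns in exactly 160 steps. Equivalently, the stationary distribution is uniform π_j = 1/160 for every state j, so by Kac's formula E[T_77] = 1/π_77 = 160.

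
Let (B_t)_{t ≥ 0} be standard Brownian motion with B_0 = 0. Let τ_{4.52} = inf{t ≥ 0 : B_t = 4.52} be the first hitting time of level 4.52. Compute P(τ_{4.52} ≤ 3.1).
P(τ_{4.52} ≤ 3.1) = 2(1 − Φ(4.52/√3.1)) = 2(1 − Φ(2.5672)) ≈ 0.0103

By the reflection principle for standard BM, P(τ_b ≤ t) = 2 · P(B_t ≥ b). Since B_t ~ N(0, t), P(B_t ≥ 4.52) = 1 − Φ(4.52/√t) = 1 − Φ(4.52/√3.1) = 1 − Φ(2.5672) ≈ 0.00513. Doubling: P(τ_{4.52} ≤ 3.1) ≈ 2 · 0.00513 = 0.01026 ≈ 0.0103.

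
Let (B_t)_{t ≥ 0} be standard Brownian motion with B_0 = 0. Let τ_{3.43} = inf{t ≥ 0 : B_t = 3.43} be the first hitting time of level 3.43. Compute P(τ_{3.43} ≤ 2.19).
P(τ_{3.43} ≤ 2.19) = 2(1 − Φ(3.43/√2.19)) = 2(1 − Φ(2.3178)) ≈ 0.0205

By the reflection principle for standard BM, P(τ_b ≤ t) = 2 · P(B_t ≥ b). Since B_t ~ N(0, t), P(B_t ≥ 3.43) = 1 − Φ(3.43/√t) = 1 − Φ(3.43/√2.19) = 1 − Φ(2.3178) ≈ 0.01023. Doubling: P(τ_{3.43} ≤ 2.19) ≈ 2 · 0.01023 = 0.02046 ≈ 0.0205.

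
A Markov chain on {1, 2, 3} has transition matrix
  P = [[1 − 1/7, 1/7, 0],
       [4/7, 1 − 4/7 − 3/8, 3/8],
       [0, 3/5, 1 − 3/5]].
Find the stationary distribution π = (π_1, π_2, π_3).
π = (32/45, 8/45, 1/9)

This is a birth-death chain on three states, which satisfies detailed balance: π_1 · P_{12} = π_2 · P_{21} and π_2 · P_{23} = π_3 · P_{32}.
From π_1 · 1/7 = π_2 · 4/7: π_2/π_1 = (1/7)/(4/7) = 1/4.
From π_2 · 3/8 = π_3 · 3/5: π_3/π_2 = (3/8)/(3/5) = 5/8.
Take π_1 proportional to 1; then unnormalized π = (1, 1/4, 5/32). Normalize by dividing by the sum 45/32:
  π = (32/45, 8/45, 1/9).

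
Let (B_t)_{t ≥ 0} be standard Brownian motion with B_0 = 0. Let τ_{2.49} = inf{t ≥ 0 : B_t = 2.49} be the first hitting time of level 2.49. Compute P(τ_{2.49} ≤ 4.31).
P(τ_{2.49} ≤ 4.31) = 2(1 − Φ(2.49/√4.31)) = 2(1 − Φ(1.1994)) ≈ 0.2304

By the reflection principle for standard BM, P(τ_b ≤ t) = 2 · P(B_t ≥ b). Since B_t ~ N(0, t), P(B_t ≥ 2.49) = 1 − Φ(2.49/√t) = 1 − Φ(2.49/√4.31) = 1 − Φ(1.1994) ≈ 0.11519. Doubling: P(τ_{2.49} ≤ 4.31) ≈ 2 · 0.11519 = 0.23038 ≈ 0.2304.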